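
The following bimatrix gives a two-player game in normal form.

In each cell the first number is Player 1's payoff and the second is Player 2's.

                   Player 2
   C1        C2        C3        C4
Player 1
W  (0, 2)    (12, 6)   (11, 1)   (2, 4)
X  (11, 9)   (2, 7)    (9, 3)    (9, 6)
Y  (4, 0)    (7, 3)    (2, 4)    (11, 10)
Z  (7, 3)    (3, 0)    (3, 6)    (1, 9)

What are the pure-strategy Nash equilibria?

Player 1 against C1: payoffs 0, 11, 4, 7 → best response X.
Player 1 against C2: payoffs 12, 2, 7, 3 → best response W.
Player 1 against C3: payoffs 11, 9, 2, 3 → best response W.
Player 1 against C4: payoffs 2, 9, 11, 1 → best response Y.
Player 2 against W: payoffs 2, 6, 1, 4 → best response C2.
Player 2 against X: payoffs 9, 7, 3, 6 → best response C1.
Player 2 against Y: payoffs 0, 3, 4, 10 → best response C4.
Player 2 against Z: payoffs 3, 0, 6, 9 → best response C4.
Mutual best responses: (W, C2); (X, C1); (Y, C4).

The pure Nash equilibria are (W, C2); (X, C1); (Y, C4).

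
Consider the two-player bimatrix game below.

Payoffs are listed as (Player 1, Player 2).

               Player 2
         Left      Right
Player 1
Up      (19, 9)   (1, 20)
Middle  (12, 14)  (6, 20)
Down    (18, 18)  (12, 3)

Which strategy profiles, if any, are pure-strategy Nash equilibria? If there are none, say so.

There is no pure-strategy Nash equilibrium.

Mark each player's best response to every combination of opponents' strategies; a profile where every player is best-responding is a pure Nash equilibrium.
Player 1 against Left: payoffs 19, 12, 18 → best response Up.
Player 1 against Right: payoffs 1, 6, 12 → best response Down.
Player 2 against Up: payoffs 9, 20 → best response Right.
Player 2 against Middle: payoffs 14, 20 → best response Right.
Player 2 against Down: payoffs 18, 3 → best response Left.
No profile is a mutual best response for all players.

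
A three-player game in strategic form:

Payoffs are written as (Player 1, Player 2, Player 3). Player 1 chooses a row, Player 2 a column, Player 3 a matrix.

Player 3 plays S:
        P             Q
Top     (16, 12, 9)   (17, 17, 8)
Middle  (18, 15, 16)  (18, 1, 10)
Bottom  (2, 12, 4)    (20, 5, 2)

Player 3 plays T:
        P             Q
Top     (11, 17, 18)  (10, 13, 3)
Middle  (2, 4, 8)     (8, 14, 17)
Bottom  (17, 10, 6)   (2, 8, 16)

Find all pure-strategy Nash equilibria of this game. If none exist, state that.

Mark each player's best response to every combination of opponents' strategies; a profile where every player is best-responding is a pure Nash equilibrium.
Player 1 against (P, S): payoffs 16, 18, 2 → best response Middle.
Player 1 against (P, T): payoffs 11, 2, 17 → best response Bottom.
Player 1 against (Q, S): payoffs 17, 18, 20 → best response Bottom.
Player 1 against (Q, T): payoffs 10, 8, 2 → best response Top.
Player 2 against (Top, S): payoffs 12, 17 → best response Q.
Player 2 against (Top, T): payoffs 17, 13 → best response P.
Player 2 against (Middle, S): payoffs 15, 1 → best response P.
Player 2 against (Middle, T): payoffs 4, 14 → best response Q.
Player 2 against (Bottom, S): payoffs 12, 5 → best response P.
Player 2 against (Bottom, T): payoffs 10, 8 → best response P.
Player 3 against (Top, P): payoffs 9, 18 → best response T.
Player 3 against (Top, Q): payoffs 8, 3 → best response S.
Player 3 against (Middle, P): payoffs 16, 8 → best response S.
Player 3 against (Middle, Q): payoffs 10, 17 → best response T.
Player 3 against (Bottom, P): payoffs 4, 6 → best response T.
Player 3 against (Bottom, Q): payoffs 2, 16 → best response T.
Mutual best responses: (Middle, P, S); (Bottom, P, T).

(Middle, P, S) and (Bottom, P, T)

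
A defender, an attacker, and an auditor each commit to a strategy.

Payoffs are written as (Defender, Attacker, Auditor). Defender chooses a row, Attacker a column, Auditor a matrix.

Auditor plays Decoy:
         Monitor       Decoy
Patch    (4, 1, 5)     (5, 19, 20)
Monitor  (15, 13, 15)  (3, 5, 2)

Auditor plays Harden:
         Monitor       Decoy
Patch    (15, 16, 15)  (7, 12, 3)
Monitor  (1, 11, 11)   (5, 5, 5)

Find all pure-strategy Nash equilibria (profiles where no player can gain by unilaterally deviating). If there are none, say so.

Mark each player's best response to every combination of opponents' strategies; a profile where every player is best-responding is a pure Nash equilibrium.
Defender against (Monitor, Decoy): payoffs 4, 15 → best response Monitor.
Defender against (Monitor, Harden): payoffs 15, 1 → best response Patch.
Defender against (Decoy, Decoy): payoffs 5, 3 → best response Patch.
Defender against (Decoy, Harden): payoffs 7, 5 → best response Patch.
Attacker against (Patch, Decoy): payoffs 1, 19 → best response Decoy.
Attacker against (Patch, Harden): payoffs 16, 12 → best response Monitor.
Attacker against (Monitor, Decoy): payoffs 13, 5 → best response Monitor.
Attacker against (Monitor, Harden): payoffs 11, 5 → best response Monitor.
Auditor against (Patch, Monitor): payoffs 5, 15 → best response Harden.
Auditor against (Patch, Decoy): payoffs 20, 3 → best response Decoy.
Auditor against (Monitor, Monitor): payoffs 15, 11 → best response Decoy.
Auditor against (Monitor, Decoy): payoffs 2, 5 → best response Harden.
Mutual best responses: (Patch, Monitor, Harden); (Patch, Decoy, Decoy); (Monitor, Monitor, Decoy).

The pure Nash equilibria are (Patch, Monitor, Harden); (Patch, Decoy, Decoy); (Monitor, Monitor, Decoy).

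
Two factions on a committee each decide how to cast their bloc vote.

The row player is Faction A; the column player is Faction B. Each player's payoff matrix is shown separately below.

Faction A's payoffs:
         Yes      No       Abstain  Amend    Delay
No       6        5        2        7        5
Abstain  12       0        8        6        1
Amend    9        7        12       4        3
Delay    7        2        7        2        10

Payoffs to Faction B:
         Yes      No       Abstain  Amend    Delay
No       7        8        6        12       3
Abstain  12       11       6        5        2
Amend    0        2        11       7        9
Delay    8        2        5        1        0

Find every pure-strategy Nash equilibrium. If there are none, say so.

(No, Yes): Faction A can switch to Abstain (6 → 12). Not NE.
(No, No): Faction A can switch to Amend (5 → 7). Not NE.
(No, Abstain): Faction A can switch to Abstain (2 → 8). Not NE.
(No, Amend): Faction A gets 7, best alternative 6; Faction B gets 12, best alternative 8. No profitable deviation — NE.
(No, Delay): Faction A can switch to Delay (5 → 10). Not NE.
(Abstain, Yes): Faction A gets 12, best alternative 9; Faction B gets 12, best alternative 11. No profitable deviation — NE.
(Abstain, No): Faction A can switch to No (0 → 5). Not NE.
(Abstain, Abstain): Faction A can switch to Amend (8 → 12). Not NE.
(Abstain, Amend): Faction A can switch to No (6 → 7). Not NE.
(Abstain, Delay): Faction A can switch to No (1 → 5). Not NE.
(Amend, Yes): Faction A can switch to Abstain (9 → 12). Not NE.
(Amend, No): Faction B can switch to Abstain (2 → 11). Not NE.
(Amend, Abstain): Faction A gets 12, best alternative 8; Faction B gets 11, best alternative 9. No profitable deviation — NE.
(Amend, Amend): Faction A can switch to No (4 → 7). Not NE.
(Amend, Delay): Faction A can switch to No (3 → 5). Not NE.
(The remaining 5 profiles each have a profitable deviation by the same check.)

(No, Amend) and (Abstain, Yes) and (Amend, Abstain)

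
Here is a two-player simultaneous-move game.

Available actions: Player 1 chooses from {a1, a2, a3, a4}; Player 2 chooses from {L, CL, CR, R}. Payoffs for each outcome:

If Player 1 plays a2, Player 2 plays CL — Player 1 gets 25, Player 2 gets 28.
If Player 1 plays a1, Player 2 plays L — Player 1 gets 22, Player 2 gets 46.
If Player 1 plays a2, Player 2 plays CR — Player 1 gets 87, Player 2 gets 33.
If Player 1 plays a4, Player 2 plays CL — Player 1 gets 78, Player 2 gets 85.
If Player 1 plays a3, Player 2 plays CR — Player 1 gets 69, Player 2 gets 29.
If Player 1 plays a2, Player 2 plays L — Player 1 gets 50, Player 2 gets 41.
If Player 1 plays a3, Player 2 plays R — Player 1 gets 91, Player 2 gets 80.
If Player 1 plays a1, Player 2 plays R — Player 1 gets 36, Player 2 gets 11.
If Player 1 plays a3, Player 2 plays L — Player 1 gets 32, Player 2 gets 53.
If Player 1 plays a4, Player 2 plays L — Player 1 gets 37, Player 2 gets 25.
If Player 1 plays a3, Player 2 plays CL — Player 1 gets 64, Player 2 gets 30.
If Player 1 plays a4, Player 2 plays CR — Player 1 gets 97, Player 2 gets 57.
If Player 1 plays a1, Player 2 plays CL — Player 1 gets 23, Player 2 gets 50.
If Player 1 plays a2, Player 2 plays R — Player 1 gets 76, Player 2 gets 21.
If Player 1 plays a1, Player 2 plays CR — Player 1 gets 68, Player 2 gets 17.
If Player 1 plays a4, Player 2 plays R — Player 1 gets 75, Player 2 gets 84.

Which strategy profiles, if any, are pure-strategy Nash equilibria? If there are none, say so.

(a1, L): Player 1 can switch to a2 (22 → 50). Not NE.
(a1, CL): Player 1 can switch to a2 (23 → 25). Not NE.
(a1, CR): Player 1 can switch to a2 (68 → 87). Not NE.
(a1, R): Player 1 can switch to a2 (36 → 76). Not NE.
(a2, L): Player 1 gets 50, best alternative 37; Player 2 gets 41, best alternative 33. No profitable deviation — NE.
(a2, CL): Player 1 can switch to a3 (25 → 64). Not NE.
(a2, CR): Player 1 can switch to a4 (87 → 97). Not NE.
(a2, R): Player 1 can switch to a3 (76 → 91). Not NE.
(a3, L): Player 1 can switch to a2 (32 → 50). Not NE.
(a3, CL): Player 1 can switch to a4 (64 → 78). Not NE.
(a3, CR): Player 1 can switch to a2 (69 → 87). Not NE.
(a3, R): Player 1 gets 91, best alternative 76; Player 2 gets 80, best alternative 53. No profitable deviation — NE.
(a4, L): Player 1 can switch to a2 (37 → 50). Not NE.
(a4, CL): Player 1 gets 78, best alternative 64; Player 2 gets 85, best alternative 84. No profitable deviation — NE.
(a4, CR): Player 2 can switch to CL (57 → 85). Not NE.
(The remaining 1 profile has a profitable deviation by the same check.)

Pure-strategy Nash equilibria: (a2, L); (a3, R); (a4, CL)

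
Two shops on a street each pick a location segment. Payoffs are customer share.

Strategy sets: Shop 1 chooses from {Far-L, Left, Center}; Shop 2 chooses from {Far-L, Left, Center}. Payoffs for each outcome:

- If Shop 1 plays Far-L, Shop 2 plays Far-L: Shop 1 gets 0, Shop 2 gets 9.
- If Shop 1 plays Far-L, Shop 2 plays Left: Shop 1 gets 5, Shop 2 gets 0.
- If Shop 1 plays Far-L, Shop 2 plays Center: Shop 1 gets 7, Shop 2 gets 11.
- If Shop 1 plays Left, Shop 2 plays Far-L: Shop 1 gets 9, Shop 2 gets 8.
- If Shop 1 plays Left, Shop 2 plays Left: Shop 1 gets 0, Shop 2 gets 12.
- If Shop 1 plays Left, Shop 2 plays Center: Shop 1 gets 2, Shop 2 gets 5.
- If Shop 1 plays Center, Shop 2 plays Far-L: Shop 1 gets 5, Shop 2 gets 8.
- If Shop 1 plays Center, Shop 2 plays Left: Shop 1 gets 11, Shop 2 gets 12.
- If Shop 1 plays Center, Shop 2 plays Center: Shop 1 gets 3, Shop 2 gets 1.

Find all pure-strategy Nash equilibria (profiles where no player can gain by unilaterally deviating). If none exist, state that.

Pure-strategy Nash equilibria: (Far-L, Center); (Center, Left)

Mark each player's best response to every combination of opponents' strategies; a profile where every player is best-responding is a pure Nash equilibrium.
Shop 1 against Far-L: payoffs 0, 9, 5 → best response Left.
Shop 1 against Left: payoffs 5, 0, 11 → best response Center.
Shop 1 against Center: payoffs 7, 2, 3 → best response Far-L.
Shop 2 against Far-L: payoffs 9, 0, 11 → best response Center.
Shop 2 against Left: payoffs 8, 12, 5 → best response Left.
Shop 2 against Center: payoffs 8, 12, 1 → best response Left.
Mutual best responses: (Far-L, Center); (Center, Left).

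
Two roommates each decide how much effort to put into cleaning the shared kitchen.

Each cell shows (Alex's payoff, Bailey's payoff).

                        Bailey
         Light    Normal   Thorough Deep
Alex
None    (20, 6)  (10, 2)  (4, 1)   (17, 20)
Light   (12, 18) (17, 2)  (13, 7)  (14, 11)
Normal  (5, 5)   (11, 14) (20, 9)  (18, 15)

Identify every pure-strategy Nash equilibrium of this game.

(Normal, Deep)

Mark each player's best response to every combination of opponents' strategies; a profile where every player is best-responding is a pure Nash equilibrium.
Alex against Light: payoffs 20, 12, 5 → best response None.
Alex against Normal: payoffs 10, 17, 11 → best response Light.
Alex against Thorough: payoffs 4, 13, 20 → best response Normal.
Alex against Deep: payoffs 17, 14, 18 → best response Normal.
Bailey against None: payoffs 6, 2, 1, 20 → best response Deep.
Bailey against Light: payoffs 18, 2, 7, 11 → best response Light.
Bailey against Normal: payoffs 5, 14, 9, 15 → best response Deep.
Mutual best responses: (Normal, Deep).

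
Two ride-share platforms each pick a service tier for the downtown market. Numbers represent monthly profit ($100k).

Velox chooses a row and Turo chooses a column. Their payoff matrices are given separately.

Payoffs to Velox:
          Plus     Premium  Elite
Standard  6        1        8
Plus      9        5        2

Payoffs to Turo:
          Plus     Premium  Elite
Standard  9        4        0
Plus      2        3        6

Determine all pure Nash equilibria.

No pure-strategy Nash equilibrium.

(Standard, Plus): Velox can switch to Plus (6 → 9). Not NE.
(Standard, Premium): Velox can switch to Plus (1 → 5). Not NE.
(Standard, Elite): Turo can switch to Plus (0 → 9). Not NE.
(Plus, Plus): Turo can switch to Premium (2 → 3). Not NE.
(Plus, Premium): Turo can switch to Elite (3 → 6). Not NE.
(Plus, Elite): Velox can switch to Standard (2 → 8). Not NE.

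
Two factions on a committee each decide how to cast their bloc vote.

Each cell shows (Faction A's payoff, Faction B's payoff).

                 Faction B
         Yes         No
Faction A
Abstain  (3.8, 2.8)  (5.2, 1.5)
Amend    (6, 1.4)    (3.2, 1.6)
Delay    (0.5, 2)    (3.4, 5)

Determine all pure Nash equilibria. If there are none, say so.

For each strategy profile, look for a profitable unilateral deviation.
(Abstain, Yes): Faction A can switch to Amend (3.8 → 6). Not NE.
(Abstain, No): Faction B can switch to Yes (1.5 → 2.8). Not NE.
(Amend, Yes): Faction B can switch to No (1.4 → 1.6). Not NE.
(Amend, No): Faction A can switch to Abstain (3.2 → 5.2). Not NE.
(Delay, Yes): Faction A can switch to Abstain (0.5 → 3.8). Not NE.
(Delay, No): Faction A can switch to Abstain (3.4 → 5.2). Not NE.

This game has no pure Nash equilibrium.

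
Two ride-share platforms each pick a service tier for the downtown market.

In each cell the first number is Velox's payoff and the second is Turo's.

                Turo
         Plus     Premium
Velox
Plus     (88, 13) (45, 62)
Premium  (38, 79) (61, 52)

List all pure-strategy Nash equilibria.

There is no pure-strategy Nash equilibrium.

Velox against Plus: payoffs 88, 38 → best response Plus.
Velox against Premium: payoffs 45, 61 → best response Premium.
Turo against Plus: payoffs 13, 62 → best response Premium.
Turo against Premium: payoffs 79, 52 → best response Plus.
No profile is a mutual best response for all players.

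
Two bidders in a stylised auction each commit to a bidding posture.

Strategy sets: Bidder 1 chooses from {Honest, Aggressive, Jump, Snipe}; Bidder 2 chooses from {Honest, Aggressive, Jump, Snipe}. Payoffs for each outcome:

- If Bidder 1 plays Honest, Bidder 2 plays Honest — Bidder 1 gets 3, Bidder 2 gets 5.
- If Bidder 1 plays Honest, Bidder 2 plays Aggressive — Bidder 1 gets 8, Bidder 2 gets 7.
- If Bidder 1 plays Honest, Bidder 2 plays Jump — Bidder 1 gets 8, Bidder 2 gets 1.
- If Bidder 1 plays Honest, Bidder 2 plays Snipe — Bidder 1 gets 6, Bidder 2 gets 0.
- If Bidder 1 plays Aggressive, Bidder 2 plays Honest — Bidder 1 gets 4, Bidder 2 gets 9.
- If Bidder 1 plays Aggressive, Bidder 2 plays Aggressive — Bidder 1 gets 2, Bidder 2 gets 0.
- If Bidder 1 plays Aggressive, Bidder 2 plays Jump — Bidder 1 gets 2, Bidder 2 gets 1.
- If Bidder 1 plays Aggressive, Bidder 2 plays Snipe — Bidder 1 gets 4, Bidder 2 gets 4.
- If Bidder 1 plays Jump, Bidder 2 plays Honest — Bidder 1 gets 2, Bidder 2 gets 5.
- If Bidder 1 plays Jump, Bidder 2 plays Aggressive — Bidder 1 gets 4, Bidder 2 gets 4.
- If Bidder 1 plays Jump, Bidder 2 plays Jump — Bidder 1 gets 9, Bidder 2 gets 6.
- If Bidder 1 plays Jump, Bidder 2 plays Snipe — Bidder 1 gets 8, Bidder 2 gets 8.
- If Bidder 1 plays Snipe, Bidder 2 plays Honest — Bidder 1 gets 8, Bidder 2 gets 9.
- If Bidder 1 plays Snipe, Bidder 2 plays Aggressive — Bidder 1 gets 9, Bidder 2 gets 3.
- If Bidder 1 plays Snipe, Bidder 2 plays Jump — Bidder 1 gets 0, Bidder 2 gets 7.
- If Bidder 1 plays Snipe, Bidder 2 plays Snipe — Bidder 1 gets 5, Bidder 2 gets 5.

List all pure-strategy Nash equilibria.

Bidder 1 against Honest: payoffs 3, 4, 2, 8 → best response Snipe.
Bidder 1 against Aggressive: payoffs 8, 2, 4, 9 → best response Snipe.
Bidder 1 against Jump: payoffs 8, 2, 9, 0 → best response Jump.
Bidder 1 against Snipe: payoffs 6, 4, 8, 5 → best response Jump.
Bidder 2 against Honest: payoffs 5, 7, 1, 0 → best response Aggressive.
Bidder 2 against Aggressive: payoffs 9, 0, 1, 4 → best response Honest.
Bidder 2 against Jump: payoffs 5, 4, 6, 8 → best response Snipe.
Bidder 2 against Snipe: payoffs 9, 3, 7, 5 → best response Honest.
Mutual best responses: (Jump, Snipe); (Snipe, Honest).

The pure Nash equilibria are (Jump, Snipe); (Snipe, Honest).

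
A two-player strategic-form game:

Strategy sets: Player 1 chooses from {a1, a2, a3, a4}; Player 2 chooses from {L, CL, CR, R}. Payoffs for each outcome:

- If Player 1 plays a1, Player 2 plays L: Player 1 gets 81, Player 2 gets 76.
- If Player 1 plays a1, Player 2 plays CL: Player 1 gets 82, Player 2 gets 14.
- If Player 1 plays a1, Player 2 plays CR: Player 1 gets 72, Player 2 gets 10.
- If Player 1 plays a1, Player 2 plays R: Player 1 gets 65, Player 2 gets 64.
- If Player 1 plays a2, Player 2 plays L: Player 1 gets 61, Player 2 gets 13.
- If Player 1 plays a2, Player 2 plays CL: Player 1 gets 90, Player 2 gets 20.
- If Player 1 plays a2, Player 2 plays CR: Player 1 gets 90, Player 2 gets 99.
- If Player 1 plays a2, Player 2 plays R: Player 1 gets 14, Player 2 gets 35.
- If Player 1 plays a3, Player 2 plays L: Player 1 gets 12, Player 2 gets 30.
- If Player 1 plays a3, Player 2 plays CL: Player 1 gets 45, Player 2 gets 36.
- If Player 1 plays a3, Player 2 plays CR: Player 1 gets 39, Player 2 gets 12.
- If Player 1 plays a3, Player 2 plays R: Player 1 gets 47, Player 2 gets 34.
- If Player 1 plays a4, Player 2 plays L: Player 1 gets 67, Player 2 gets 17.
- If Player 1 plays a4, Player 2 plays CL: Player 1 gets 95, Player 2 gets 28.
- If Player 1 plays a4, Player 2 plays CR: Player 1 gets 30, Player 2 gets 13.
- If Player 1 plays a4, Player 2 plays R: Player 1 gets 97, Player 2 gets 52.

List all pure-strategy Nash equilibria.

Player 1 against L: payoffs 81, 61, 12, 67 → best response a1.
Player 1 against CL: payoffs 82, 90, 45, 95 → best response a4.
Player 1 against CR: payoffs 72, 90, 39, 30 → best response a2.
Player 1 against R: payoffs 65, 14, 47, 97 → best response a4.
Player 2 against a1: payoffs 76, 14, 10, 64 → best response L.
Player 2 against a2: payoffs 13, 20, 99, 35 → best response CR.
Player 2 against a3: payoffs 30, 36, 12, 34 → best response CL.
Player 2 against a4: payoffs 17, 28, 13, 52 → best response R.
Mutual best responses: (a1, L); (a2, CR); (a4, R).

Pure-strategy Nash equilibria: (a1, L), (a2, CR), (a4, R)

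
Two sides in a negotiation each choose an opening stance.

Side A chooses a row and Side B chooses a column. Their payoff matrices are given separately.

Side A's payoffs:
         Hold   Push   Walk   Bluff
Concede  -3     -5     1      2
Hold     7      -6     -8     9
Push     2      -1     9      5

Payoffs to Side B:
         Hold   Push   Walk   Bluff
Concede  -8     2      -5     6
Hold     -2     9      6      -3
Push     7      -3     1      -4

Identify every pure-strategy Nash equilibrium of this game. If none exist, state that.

No pure-strategy Nash equilibrium.

Mark each player's best response to every combination of opponents' strategies; a profile where every player is best-responding is a pure Nash equilibrium.
Side A against Hold: payoffs -3, 7, 2 → best response Hold.
Side A against Push: payoffs -5, -6, -1 → best response Push.
Side A against Walk: payoffs 1, -8, 9 → best response Push.
Side A against Bluff: payoffs 2, 9, 5 → best response Hold.
Side B against Concede: payoffs -8, 2, -5, 6 → best response Bluff.
Side B against Hold: payoffs -2, 9, 6, -3 → best response Push.
Side B against Push: payoffs 7, -3, 1, -4 → best response Hold.
No profile is a mutual best response for all players.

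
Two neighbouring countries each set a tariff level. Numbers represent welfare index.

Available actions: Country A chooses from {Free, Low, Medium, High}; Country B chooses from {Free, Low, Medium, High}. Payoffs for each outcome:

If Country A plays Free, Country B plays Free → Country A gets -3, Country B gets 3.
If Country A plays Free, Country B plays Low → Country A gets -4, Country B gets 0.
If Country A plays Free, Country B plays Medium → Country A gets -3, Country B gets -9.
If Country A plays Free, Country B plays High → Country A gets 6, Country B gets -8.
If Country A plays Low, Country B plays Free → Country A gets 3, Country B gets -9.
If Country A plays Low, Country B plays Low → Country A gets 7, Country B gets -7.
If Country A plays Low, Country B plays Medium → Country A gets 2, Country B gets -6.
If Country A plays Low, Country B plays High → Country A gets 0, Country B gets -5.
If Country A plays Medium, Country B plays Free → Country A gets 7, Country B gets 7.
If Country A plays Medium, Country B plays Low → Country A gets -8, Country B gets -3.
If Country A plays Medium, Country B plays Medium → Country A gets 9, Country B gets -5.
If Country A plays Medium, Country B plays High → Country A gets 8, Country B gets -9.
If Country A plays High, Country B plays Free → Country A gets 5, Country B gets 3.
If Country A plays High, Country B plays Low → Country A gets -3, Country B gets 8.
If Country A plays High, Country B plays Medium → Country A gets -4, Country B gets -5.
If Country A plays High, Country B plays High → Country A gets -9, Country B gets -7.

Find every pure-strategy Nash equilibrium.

Country A against Free: payoffs -3, 3, 7, 5 → best response Medium.
Country A against Low: payoffs -4, 7, -8, -3 → best response Low.
Country A against Medium: payoffs -3, 2, 9, -4 → best response Medium.
Country A against High: payoffs 6, 0, 8, -9 → best response Medium.
Country B against Free: payoffs 3, 0, -9, -8 → best response Free.
Country B against Low: payoffs -9, -7, -6, -5 → best response High.
Country B against Medium: payoffs 7, -3, -5, -9 → best response Free.
Country B against High: payoffs 3, 8, -5, -7 → best response Low.
Mutual best responses: (Medium, Free).

Pure NE: (Medium, Free)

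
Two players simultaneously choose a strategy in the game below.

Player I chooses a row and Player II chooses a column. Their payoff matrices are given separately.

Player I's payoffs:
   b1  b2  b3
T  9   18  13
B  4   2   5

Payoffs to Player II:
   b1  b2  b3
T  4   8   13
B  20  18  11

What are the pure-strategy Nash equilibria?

Pure NE: (T, b3)

Check each profile: it is a Nash equilibrium iff no player can strictly gain by switching unilaterally.
(T, b1): Player II can switch to b2 (4 → 8). Not NE.
(T, b2): Player II can switch to b3 (8 → 13). Not NE.
(T, b3): Player I gets 13, best alternative 5; Player II gets 13, best alternative 8. No profitable deviation — NE.
(B, b1): Player I can switch to T (4 → 9). Not NE.
(B, b2): Player I can switch to T (2 → 18). Not NE.
(B, b3): Player I can switch to T (5 → 13). Not NE.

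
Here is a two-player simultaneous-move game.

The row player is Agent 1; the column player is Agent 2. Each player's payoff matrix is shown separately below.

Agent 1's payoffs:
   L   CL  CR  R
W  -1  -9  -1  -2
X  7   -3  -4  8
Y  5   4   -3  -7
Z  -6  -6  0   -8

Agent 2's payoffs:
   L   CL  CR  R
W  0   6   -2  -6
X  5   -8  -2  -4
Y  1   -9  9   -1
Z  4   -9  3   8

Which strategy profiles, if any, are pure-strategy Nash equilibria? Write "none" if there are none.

The unique pure-strategy Nash equilibrium is (X, L).

Mark each player's best response to every combination of opponents' strategies; a profile where every player is best-responding is a pure Nash equilibrium.
Agent 1 against L: payoffs -1, 7, 5, -6 → best response X.
Agent 1 against CL: payoffs -9, -3, 4, -6 → best response Y.
Agent 1 against CR: payoffs -1, -4, -3, 0 → best response Z.
Agent 1 against R: payoffs -2, 8, -7, -8 → best response X.
Agent 2 against W: payoffs 0, 6, -2, -6 → best response CL.
Agent 2 against X: payoffs 5, -8, -2, -4 → best response L.
Agent 2 against Y: payoffs 1, -9, 9, -1 → best response CR.
Agent 2 against Z: payoffs 4, -9, 3, 8 → best response R.
Mutual best responses: (X, L).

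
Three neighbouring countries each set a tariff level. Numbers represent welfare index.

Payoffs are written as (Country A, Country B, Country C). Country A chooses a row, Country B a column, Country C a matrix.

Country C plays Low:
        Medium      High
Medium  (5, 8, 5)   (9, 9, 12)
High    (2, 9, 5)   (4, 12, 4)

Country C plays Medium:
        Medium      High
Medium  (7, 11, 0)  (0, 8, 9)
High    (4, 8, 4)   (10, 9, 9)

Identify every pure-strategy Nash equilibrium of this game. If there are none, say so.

Pure-strategy Nash equilibria: (Medium, High, Low), (High, High, Medium)

Mark each player's best response to every combination of opponents' strategies; a profile where every player is best-responding is a pure Nash equilibrium.
Country A against (Medium, Low): payoffs 5, 2 → best response Medium.
Country A against (Medium, Medium): payoffs 7, 4 → best response Medium.
Country A against (High, Low): payoffs 9, 4 → best response Medium.
Country A against (High, Medium): payoffs 0, 10 → best response High.
Country B against (Medium, Low): payoffs 8, 9 → best response High.
Country B against (Medium, Medium): payoffs 11, 8 → best response Medium.
Country B against (High, Low): payoffs 9, 12 → best response High.
Country B against (High, Medium): payoffs 8, 9 → best response High.
Country C against (Medium, Medium): payoffs 5, 0 → best response Low.
Country C against (Medium, High): payoffs 12, 9 → best response Low.
Country C against (High, Medium): payoffs 5, 4 → best response Low.
Country C against (High, High): payoffs 4, 9 → best response Medium.
Mutual best responses: (Medium, High, Low); (High, High, Medium).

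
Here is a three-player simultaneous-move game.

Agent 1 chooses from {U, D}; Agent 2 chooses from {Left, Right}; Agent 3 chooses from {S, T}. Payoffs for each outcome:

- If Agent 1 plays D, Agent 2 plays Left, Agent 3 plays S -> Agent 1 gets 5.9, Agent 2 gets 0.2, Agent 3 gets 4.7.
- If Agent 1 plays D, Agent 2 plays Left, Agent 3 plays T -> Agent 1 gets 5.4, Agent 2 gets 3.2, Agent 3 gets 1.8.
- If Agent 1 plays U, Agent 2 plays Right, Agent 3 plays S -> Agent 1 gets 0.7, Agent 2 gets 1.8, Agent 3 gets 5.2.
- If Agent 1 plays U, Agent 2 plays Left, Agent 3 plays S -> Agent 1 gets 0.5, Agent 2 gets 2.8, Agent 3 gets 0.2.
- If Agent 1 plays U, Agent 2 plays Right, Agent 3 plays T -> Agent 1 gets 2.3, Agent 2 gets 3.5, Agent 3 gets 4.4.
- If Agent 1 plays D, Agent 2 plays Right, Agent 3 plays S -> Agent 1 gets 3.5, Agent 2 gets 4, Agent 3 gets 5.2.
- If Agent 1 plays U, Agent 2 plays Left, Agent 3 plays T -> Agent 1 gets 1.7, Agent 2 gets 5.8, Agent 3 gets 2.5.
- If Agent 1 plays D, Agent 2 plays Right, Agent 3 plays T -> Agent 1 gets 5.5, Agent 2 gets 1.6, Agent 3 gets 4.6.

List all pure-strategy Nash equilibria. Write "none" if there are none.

Agent 1 against (Left, S): payoffs 0.5, 5.9 → best response D.
Agent 1 against (Left, T): payoffs 1.7, 5.4 → best response D.
Agent 1 against (Right, S): payoffs 0.7, 3.5 → best response D.
Agent 1 against (Right, T): payoffs 2.3, 5.5 → best response D.
Agent 2 against (U, S): payoffs 2.8, 1.8 → best response Left.
Agent 2 against (U, T): payoffs 5.8, 3.5 → best response Left.
Agent 2 against (D, S): payoffs 0.2, 4 → best response Right.
Agent 2 against (D, T): payoffs 3.2, 1.6 → best response Left.
Agent 3 against (U, Left): payoffs 0.2, 2.5 → best response T.
Agent 3 against (U, Right): payoffs 5.2, 4.4 → best response S.
Agent 3 against (D, Left): payoffs 4.7, 1.8 → best response S.
Agent 3 against (D, Right): payoffs 5.2, 4.6 → best response S.
Mutual best responses: (D, Right, S).

The unique pure-strategy Nash equilibrium is (D, Right, S).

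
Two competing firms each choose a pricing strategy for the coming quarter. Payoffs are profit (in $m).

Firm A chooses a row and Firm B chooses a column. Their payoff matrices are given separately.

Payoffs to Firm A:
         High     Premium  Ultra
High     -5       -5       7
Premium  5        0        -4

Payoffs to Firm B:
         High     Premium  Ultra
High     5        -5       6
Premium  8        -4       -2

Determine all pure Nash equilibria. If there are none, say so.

Pure-strategy Nash equilibria: (High, Ultra) and (Premium, High)

(High, High): Firm A can switch to Premium (-5 → 5). Not NE.
(High, Premium): Firm A can switch to Premium (-5 → 0). Not NE.
(High, Ultra): Firm A gets 7, best alternative -4; Firm B gets 6, best alternative 5. No profitable deviation — NE.
(Premium, High): Firm A gets 5, best alternative -5; Firm B gets 8, best alternative -2. No profitable deviation — NE.
(Premium, Premium): Firm B can switch to High (-4 → 8). Not NE.
(Premium, Ultra): Firm A can switch to High (-4 → 7). Not NE.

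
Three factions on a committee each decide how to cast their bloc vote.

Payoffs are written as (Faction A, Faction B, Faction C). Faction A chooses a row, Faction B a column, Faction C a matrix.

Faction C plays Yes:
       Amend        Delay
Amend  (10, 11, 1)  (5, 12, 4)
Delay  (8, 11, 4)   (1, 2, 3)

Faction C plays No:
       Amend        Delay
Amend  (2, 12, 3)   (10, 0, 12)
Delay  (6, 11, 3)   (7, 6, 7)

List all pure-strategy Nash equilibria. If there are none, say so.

Mark each player's best response to every combination of opponents' strategies; a profile where every player is best-responding is a pure Nash equilibrium.
Faction A against (Amend, Yes): payoffs 10, 8 → best response Amend.
Faction A against (Amend, No): payoffs 2, 6 → best response Delay.
Faction A against (Delay, Yes): payoffs 5, 1 → best response Amend.
Faction A against (Delay, No): payoffs 10, 7 → best response Amend.
Faction B against (Amend, Yes): payoffs 11, 12 → best response Delay.
Faction B against (Amend, No): payoffs 12, 0 → best response Amend.
Faction B against (Delay, Yes): payoffs 11, 2 → best response Amend.
Faction B against (Delay, No): payoffs 11, 6 → best response Amend.
Faction C against (Amend, Amend): payoffs 1, 3 → best response No.
Faction C against (Amend, Delay): payoffs 4, 12 → best response No.
Faction C against (Delay, Amend): payoffs 4, 3 → best response Yes.
Faction C against (Delay, Delay): payoffs 3, 7 → best response No.
No profile is a mutual best response for all players.

There is no pure-strategy Nash equilibrium.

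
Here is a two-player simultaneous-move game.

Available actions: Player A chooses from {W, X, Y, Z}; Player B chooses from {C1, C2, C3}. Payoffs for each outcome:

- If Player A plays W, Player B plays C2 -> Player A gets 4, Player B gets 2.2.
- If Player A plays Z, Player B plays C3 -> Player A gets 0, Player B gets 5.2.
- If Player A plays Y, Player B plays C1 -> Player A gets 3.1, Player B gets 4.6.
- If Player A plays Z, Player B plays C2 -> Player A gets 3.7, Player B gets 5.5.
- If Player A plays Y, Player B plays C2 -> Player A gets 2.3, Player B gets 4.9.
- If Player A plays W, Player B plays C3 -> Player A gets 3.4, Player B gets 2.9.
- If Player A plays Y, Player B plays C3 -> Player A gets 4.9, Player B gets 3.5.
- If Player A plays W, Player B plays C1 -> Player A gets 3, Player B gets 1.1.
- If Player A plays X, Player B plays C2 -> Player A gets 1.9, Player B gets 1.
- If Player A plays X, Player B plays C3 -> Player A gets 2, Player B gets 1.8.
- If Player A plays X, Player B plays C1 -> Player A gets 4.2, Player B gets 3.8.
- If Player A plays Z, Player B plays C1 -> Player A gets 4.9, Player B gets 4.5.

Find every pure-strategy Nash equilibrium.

Player A against C1: payoffs 3, 4.2, 3.1, 4.9 → best response Z.
Player A against C2: payoffs 4, 1.9, 2.3, 3.7 → best response W.
Player A against C3: payoffs 3.4, 2, 4.9, 0 → best response Y.
Player B against W: payoffs 1.1, 2.2, 2.9 → best response C3.
Player B against X: payoffs 3.8, 1, 1.8 → best response C1.
Player B against Y: payoffs 4.6, 4.9, 3.5 → best response C2.
Player B against Z: payoffs 4.5, 5.5, 5.2 → best response C2.
No profile is a mutual best response for all players.

No pure-strategy Nash equilibrium.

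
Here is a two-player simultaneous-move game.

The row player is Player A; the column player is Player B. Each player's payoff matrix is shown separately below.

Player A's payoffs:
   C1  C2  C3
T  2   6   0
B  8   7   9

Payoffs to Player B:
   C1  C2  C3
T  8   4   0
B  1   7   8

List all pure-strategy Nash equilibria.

Pure NE: (B, C3)

Player A against C1: payoffs 2, 8 → best response B.
Player A against C2: payoffs 6, 7 → best response B.
Player A against C3: payoffs 0, 9 → best response B.
Player B against T: payoffs 8, 4, 0 → best response C1.
Player B against B: payoffs 1, 7, 8 → best response C3.
Mutual best responses: (B, C3).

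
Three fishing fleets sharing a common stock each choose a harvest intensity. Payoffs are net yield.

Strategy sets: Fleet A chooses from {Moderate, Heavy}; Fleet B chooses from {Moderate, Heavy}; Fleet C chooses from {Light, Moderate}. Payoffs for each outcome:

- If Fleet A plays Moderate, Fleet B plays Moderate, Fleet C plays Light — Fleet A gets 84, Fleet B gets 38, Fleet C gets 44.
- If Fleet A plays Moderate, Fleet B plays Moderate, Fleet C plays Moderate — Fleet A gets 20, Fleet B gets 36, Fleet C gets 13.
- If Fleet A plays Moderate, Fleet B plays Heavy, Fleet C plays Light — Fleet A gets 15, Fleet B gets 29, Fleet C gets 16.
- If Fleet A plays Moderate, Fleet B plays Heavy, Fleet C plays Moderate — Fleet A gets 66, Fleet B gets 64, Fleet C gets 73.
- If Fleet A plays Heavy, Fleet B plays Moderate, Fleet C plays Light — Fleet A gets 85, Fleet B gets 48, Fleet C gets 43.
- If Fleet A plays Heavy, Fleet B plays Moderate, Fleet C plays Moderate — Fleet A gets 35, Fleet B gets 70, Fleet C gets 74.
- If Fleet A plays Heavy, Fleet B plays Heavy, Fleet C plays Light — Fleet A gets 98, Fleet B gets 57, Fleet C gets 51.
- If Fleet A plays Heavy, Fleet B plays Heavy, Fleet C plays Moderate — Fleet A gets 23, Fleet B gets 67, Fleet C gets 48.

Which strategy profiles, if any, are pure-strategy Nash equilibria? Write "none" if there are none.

Pure-strategy Nash equilibria: (Moderate, Heavy, Moderate); (Heavy, Moderate, Moderate); (Heavy, Heavy, Light)

(Moderate, Moderate, Light): Fleet A can switch to Heavy (84 → 85). Not NE.
(Moderate, Moderate, Moderate): Fleet A can switch to Heavy (20 → 35). Not NE.
(Moderate, Heavy, Light): Fleet A can switch to Heavy (15 → 98). Not NE.
(Moderate, Heavy, Moderate): Fleet A gets 66, best alternative 23; Fleet B gets 64, best alternative 36; Fleet C gets 73, best alternative 16. No profitable deviation — NE.
(Heavy, Moderate, Light): Fleet B can switch to Heavy (48 → 57). Not NE.
(Heavy, Moderate, Moderate): Fleet A gets 35, best alternative 20; Fleet B gets 70, best alternative 67; Fleet C gets 74, best alternative 43. No profitable deviation — NE.
(Heavy, Heavy, Light): Fleet A gets 98, best alternative 15; Fleet B gets 57, best alternative 48; Fleet C gets 51, best alternative 48. No profitable deviation — NE.
(Heavy, Heavy, Moderate): Fleet A can switch to Moderate (23 → 66). Not NE.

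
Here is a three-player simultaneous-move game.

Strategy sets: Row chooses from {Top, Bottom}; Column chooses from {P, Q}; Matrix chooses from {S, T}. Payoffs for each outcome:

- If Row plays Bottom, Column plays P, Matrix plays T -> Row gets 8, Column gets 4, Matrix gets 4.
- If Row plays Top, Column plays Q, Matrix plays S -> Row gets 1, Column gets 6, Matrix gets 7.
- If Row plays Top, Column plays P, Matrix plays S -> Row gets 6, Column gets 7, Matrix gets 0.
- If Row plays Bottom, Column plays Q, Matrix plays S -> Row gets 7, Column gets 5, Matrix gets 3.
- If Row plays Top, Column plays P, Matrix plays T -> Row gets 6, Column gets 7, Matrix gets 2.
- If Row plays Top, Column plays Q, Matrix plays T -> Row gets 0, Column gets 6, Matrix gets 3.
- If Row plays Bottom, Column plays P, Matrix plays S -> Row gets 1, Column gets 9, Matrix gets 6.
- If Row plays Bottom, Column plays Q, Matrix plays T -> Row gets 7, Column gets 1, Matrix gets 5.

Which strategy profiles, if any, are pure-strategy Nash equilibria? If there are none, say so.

Row against (P, S): payoffs 6, 1 → best response Top.
Row against (P, T): payoffs 6, 8 → best response Bottom.
Row against (Q, S): payoffs 1, 7 → best response Bottom.
Row against (Q, T): payoffs 0, 7 → best response Bottom.
Column against (Top, S): payoffs 7, 6 → best response P.
Column against (Top, T): payoffs 7, 6 → best response P.
Column against (Bottom, S): payoffs 9, 5 → best response P.
Column against (Bottom, T): payoffs 4, 1 → best response P.
Matrix against (Top, P): payoffs 0, 2 → best response T.
Matrix against (Top, Q): payoffs 7, 3 → best response S.
Matrix against (Bottom, P): payoffs 6, 4 → best response S.
Matrix against (Bottom, Q): payoffs 3, 5 → best response T.
No profile is a mutual best response for all players.

No pure-strategy Nash equilibrium.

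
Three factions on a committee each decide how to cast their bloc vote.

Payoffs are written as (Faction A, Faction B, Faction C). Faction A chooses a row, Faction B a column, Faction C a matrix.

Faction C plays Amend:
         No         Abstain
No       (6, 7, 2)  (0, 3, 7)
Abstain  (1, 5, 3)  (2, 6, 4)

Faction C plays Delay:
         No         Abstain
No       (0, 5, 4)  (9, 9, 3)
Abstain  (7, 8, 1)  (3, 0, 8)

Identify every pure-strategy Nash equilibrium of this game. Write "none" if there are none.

Faction A against (No, Amend): payoffs 6, 1 → best response No.
Faction A against (No, Delay): payoffs 0, 7 → best response Abstain.
Faction A against (Abstain, Amend): payoffs 0, 2 → best response Abstain.
Faction A against (Abstain, Delay): payoffs 9, 3 → best response No.
Faction B against (No, Amend): payoffs 7, 3 → best response No.
Faction B against (No, Delay): payoffs 5, 9 → best response Abstain.
Faction B against (Abstain, Amend): payoffs 5, 6 → best response Abstain.
Faction B against (Abstain, Delay): payoffs 8, 0 → best response No.
Faction C against (No, No): payoffs 2, 4 → best response Delay.
Faction C against (No, Abstain): payoffs 7, 3 → best response Amend.
Faction C against (Abstain, No): payoffs 3, 1 → best response Amend.
Faction C against (Abstain, Abstain): payoffs 4, 8 → best response Delay.
No profile is a mutual best response for all players.

none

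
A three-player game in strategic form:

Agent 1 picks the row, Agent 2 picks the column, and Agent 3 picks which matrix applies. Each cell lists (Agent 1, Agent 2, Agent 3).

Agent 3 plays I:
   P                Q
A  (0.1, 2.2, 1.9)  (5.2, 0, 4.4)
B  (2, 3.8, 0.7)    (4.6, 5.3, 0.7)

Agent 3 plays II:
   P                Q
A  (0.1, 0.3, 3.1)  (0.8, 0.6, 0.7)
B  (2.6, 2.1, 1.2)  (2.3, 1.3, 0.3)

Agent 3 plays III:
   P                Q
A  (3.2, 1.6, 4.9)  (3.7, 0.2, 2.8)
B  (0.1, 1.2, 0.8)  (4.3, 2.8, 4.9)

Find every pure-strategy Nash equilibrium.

For each player, find the best response to each opponent profile; mutual best responses are the pure NE.
Agent 1 against (P, I): payoffs 0.1, 2 → best response B.
Agent 1 against (P, II): payoffs 0.1, 2.6 → best response B.
Agent 1 against (P, III): payoffs 3.2, 0.1 → best response A.
Agent 1 against (Q, I): payoffs 5.2, 4.6 → best response A.
Agent 1 against (Q, II): payoffs 0.8, 2.3 → best response B.
Agent 1 against (Q, III): payoffs 3.7, 4.3 → best response B.
Agent 2 against (A, I): payoffs 2.2, 0 → best response P.
Agent 2 against (A, II): payoffs 0.3, 0.6 → best response Q.
Agent 2 against (A, III): payoffs 1.6, 0.2 → best response P.
Agent 2 against (B, I): payoffs 3.8, 5.3 → best response Q.
Agent 2 against (B, II): payoffs 2.1, 1.3 → best response P.
Agent 2 against (B, III): payoffs 1.2, 2.8 → best response Q.
Agent 3 against (A, P): payoffs 1.9, 3.1, 4.9 → best response III.
Agent 3 against (A, Q): payoffs 4.4, 0.7, 2.8 → best response I.
Agent 3 against (B, P): payoffs 0.7, 1.2, 0.8 → best response II.
Agent 3 against (B, Q): payoffs 0.7, 0.3, 4.9 → best response III.
Mutual best responses: (A, P, III); (B, P, II); (B, Q, III).

Pure-strategy Nash equilibria: (A, P, III) and (B, P, II) and (B, Q, III)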